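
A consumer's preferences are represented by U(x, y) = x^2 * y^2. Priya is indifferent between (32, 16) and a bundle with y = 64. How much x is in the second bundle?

U(32, 16) = 262144.
Set U(x, 64) = 262144 and solve.
With y = 64: 64^2 = 4096, so x^2 = 262144/4096 = 64; taking the square root, x = 8.
Check: U(8, 64) = 262144.

x = 8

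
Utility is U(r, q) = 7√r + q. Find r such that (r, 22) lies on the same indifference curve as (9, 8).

U(9, 8) = 29.
Set U(r, 22) = 29 and solve.
With q = 22: 7√r = 29 − 22 = 7, so √r = 1 and r = 1.
Check: U(1, 22) = 29.

r = 1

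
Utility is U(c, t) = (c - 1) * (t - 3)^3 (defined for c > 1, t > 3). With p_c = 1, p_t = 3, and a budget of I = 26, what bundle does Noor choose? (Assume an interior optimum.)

MU_c = (t−3)^3, MU_t = 3·(c−1)·(t−3)^2.
MRS = (1/3)·(t−3)/(c−1).
Tangency: set MRS = p_c/p_t = 1/3.
So (1/3)·(t − 3)/(c − 1) = 1/3, i.e. (t − 3) = (c − 1).
Rewrite the budget in excess-of-subsistence terms: 1·(c − 1) + 3·(t − 3) = 26 − 1·1 − 3·3 = 16.
Substituting, 4·(c − 1) = 16, so c − 1 = 4 and c* = 5.
Then t − 3 = 4, so t* = 7.

c* = 5, t* = 7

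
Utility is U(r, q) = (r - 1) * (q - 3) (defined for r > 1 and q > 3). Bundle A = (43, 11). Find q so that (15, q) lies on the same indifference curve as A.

U(43, 11) = 336.
Set U(15, q) = 336 and solve.
With r = 15: (15 − 1) = 14, so (q − 3) = 336/14 = 24.
So q = 3 + 24 = 27.
Check: U(15, 27) = 336.

q = 27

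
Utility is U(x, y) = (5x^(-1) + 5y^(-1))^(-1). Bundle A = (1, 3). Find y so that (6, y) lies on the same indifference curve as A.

U depends on (x, y) only through S = 5x^(-1) + 5y^(-1), so equal utility means equal S. At (1, 3): S = 20/3.
With x = 6: 5·6^(-1) = 5/6, so 5y^(-1) = 20/3 − 5/6 = 35/6, i.e. y^(-1) = 7/6.
Hence y = 1/(7/6) = 6/7.
Check: U(6, 6/7) = 0.15.

y = 6/7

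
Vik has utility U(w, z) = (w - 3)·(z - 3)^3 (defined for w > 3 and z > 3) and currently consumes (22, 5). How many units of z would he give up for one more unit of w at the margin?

MRS = 2/57

MU_w = (z−3)^3, MU_z = 3·(w−3)·(z−3)^2.
MRS = (1/3)·(z−3)/(w−3).
At (22, 5): MRS = 2/57.
The indifference curve has slope −2/57 at this bundle.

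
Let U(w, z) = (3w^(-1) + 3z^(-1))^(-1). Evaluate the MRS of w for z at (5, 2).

MRS = 4/25

For CES with ρ = -1, MRS = (z/w)^2.
At (5, 2): MRS = 4/25.
The indifference curve has slope −4/25 at this bundle.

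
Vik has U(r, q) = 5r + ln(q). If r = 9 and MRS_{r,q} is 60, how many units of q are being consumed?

MU_r = 5, MU_q = 1/q.
MRS = 5 ÷ (1/q).
MRS depends only on q: 5·q = 60 ⇒ q = 60/5 = 12.

q = 12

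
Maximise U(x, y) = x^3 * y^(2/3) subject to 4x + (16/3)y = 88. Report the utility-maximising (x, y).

x* = 18, y* = 3

MU_x = 3·x^2·y^(2/3) and MU_y = 2/3·x^3·y^(-1/3).
MRS = MU_x/MU_y = (4.5)·y/x.
Tangency: set MRS = p_x/p_y = 4/(16/3) = 0.75.
So (4.5)·y/x = 0.75, i.e. y = (1/6)·x.
Substitute into the budget 4·x + (16/3)·y = 88: (44/9)·x = 88, so x* = 18.
Then y* = (1/6)·18 = 3.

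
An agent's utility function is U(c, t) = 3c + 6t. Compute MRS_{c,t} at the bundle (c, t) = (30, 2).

MRS = 0.5

MU_c = 3, MU_t = 6, so MRS = 3/6 = 0.5 at every bundle.
At (30, 2): MRS = 0.5.
That is, one extra unit of c is worth 0.5 units of t at the margin.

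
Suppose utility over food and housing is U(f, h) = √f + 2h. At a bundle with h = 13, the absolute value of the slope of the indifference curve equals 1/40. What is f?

f = 100

MU_f = 1/(2√f), MU_h = 2.
MRS = 1/(2√f) ÷ 2.
MRS depends only on f: 0.25/√f = 1/40 ⇒ √f = 0.25/(1/40) = 10 ⇒ f = 100.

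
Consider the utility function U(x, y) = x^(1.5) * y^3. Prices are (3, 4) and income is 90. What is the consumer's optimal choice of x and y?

MU_x = 1.5·√x·y^3 and MU_y = 3·x^(1.5)·y^2.
MRS = MU_x/MU_y = (0.5)·y/x.
Tangency: set MRS = p_x/p_y = 3/4 = 0.75.
So (0.5)·y/x = 0.75, i.e. y = 1.5·x.
Substitute into the budget 3·x + 4·y = 90: 9·x = 90, so x* = 10.
Then y* = 1.5·10 = 15.

x* = 10, y* = 15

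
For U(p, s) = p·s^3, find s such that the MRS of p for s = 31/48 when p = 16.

s = 31

MU_p = s^3 and MU_s = 3·p·s^2.
MRS = MU_p/MU_s = (1/3)·s/p.
Substitute p = 16: MRS = s/48. Setting s/48 = 31/48 gives s = (31/48)·48 = 31.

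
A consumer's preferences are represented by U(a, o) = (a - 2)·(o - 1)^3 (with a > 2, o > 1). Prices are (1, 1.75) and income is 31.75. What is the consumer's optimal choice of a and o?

MU_a = (o−1)^3, MU_o = 3·(a−2)·(o−1)^2.
MRS = (1/3)·(o−1)/(a−2).
Tangency: set MRS = p_a/p_o = 1/1.75 = 4/7.
So (1/3)·(o − 1)/(a − 2) = 4/7, i.e. (o − 1) = (12/7)·(a − 2).
Rewrite the budget in excess-of-subsistence terms: 1·(a − 2) + 1.75·(o − 1) = 31.75 − 1·2 − 1.75·1 = 28.
Substituting, 4·(a − 2) = 28, so a − 2 = 7 and a* = 9.
Then o − 1 = (12/7)·7 = 12, so o* = 13.

a* = 9, o* = 13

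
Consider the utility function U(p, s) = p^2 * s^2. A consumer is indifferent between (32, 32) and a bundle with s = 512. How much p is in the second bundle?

p = 2

U(32, 32) = 1048576.
Set U(p, 512) = 1048576 and solve.
With s = 512: 512^2 = 262144, so p^2 = 1048576/262144 = 4; taking the square root, p = 2.
Check: U(2, 512) = 1048576.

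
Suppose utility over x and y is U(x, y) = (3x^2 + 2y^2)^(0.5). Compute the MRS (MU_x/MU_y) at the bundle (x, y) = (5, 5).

MRS = 1.5

For CES with ρ = 2, MRS = (3/2)·(y/x)^(-1).
At (5, 5): MRS = 1.5.
So at (5, 5) the consumer would give up 1.5 units of y for one more unit of x.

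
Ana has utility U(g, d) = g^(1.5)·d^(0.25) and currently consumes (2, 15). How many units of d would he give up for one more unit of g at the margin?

MRS = 45

MU_g = 1.5·√g·d^(0.25) and MU_d = 0.25·g^(1.5)·d^(-0.75).
MRS = MU_g/MU_d = (6)·d/g.
At (2, 15): MRS = 45.
That is, one extra unit of g is worth 45 units of d at the margin.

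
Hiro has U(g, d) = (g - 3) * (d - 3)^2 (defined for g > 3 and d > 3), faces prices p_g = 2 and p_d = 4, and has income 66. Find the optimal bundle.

g* = 11, d* = 11

MU_g = (d−3)^2, MU_d = 2·(g−3)·(d−3).
MRS = (1/2)·(d−3)/(g−3).
Tangency: set MRS = p_g/p_d = 2/4 = 0.5.
So (1/2)·(d − 3)/(g − 3) = 0.5, i.e. (d − 3) = (g − 3).
Rewrite the budget in excess-of-subsistence terms: 2·(g − 3) + 4·(d − 3) = 66 − 2·3 − 4·3 = 48.
Substituting, 6·(g − 3) = 48, so g − 3 = 8 and g* = 11.
Then d − 3 = 8, so d* = 11.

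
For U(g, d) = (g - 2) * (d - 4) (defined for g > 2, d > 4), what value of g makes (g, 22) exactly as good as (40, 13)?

g = 21

U(40, 13) = 342.
Set U(g, 22) = 342 and solve.
With d = 22: (22 − 4) = 18, so (g − 2) = 342/18 = 19.
So g = 2 + 19 = 21.
Check: U(21, 22) = 342.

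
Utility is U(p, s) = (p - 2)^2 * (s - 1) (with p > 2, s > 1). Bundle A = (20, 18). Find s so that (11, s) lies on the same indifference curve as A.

s = 69

U(20, 18) = 5508.
Set U(11, s) = 5508 and solve.
With p = 11: (11 − 2)^2 = 81, so (s − 1) = 5508/81 = 68.
So s = 1 + 68 = 69.
Check: U(11, 69) = 5508.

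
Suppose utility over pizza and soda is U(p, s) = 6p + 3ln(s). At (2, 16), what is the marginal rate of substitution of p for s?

MRS = 32

MU_p = 6, MU_s = 3/s.
MRS = 6 ÷ (3/s).
At (2, 16): MRS = 32.
So at (2, 16) the consumer would give up 32 units of s for one more unit of p.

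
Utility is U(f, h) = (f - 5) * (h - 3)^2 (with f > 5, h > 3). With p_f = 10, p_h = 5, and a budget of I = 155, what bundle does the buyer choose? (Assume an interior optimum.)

MU_f = (h−3)^2, MU_h = 2·(f−5)·(h−3).
MRS = (1/2)·(h−3)/(f−5).
Tangency: set MRS = p_f/p_h = 10/5 = 2.
So (1/2)·(h − 3)/(f − 5) = 2, i.e. (h − 3) = 4·(f − 5).
Rewrite the budget in excess-of-subsistence terms: 10·(f − 5) + 5·(h − 3) = 155 − 10·5 − 5·3 = 90.
Substituting, 30·(f − 5) = 90, so f − 5 = 3 and f* = 8.
Then h − 3 = 4·3 = 12, so h* = 15.

f* = 8, h* = 15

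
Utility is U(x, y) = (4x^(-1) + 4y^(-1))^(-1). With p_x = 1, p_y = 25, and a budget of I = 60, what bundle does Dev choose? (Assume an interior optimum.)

x* = 10, y* = 2

For CES with ρ = -1, MRS = (y/x)^2.
Tangency: set MRS = p_x/p_y = 1/25.
So (y/x)^2 = 1/25; taking the square root, y/x = 0.2, i.e. y = 0.2·x.
Substitute into the budget 1·x + 25·y = 60: 6·x = 60, so x* = 10 and y* = 0.2·10 = 2.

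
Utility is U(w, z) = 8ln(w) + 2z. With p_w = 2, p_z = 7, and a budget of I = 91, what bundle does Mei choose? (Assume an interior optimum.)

MU_w = 8/w, MU_z = 2.
MRS = 8/w ÷ 2.
Tangency: set MRS = p_w/p_z = 2/7.
MRS depends only on w: 4/w = 2/7 ⇒ w* = 4/(2/7) = 14.
From the budget, 7·z = 91 − 2·14 = 63, so z* = 9.

w* = 14, z* = 9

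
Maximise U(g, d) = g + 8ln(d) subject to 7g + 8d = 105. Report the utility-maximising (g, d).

MU_g = 1, MU_d = 8/d.
MRS = 1 ÷ (8/d).
Tangency: set MRS = p_g/p_d = 7/8 = 0.875.
MRS depends only on d: 0.125·d = 0.875 ⇒ d* = 0.875/0.125 = 7.
From the budget, 7·g = 105 − 8·7 = 49, so g* = 7.

g* = 7, d* = 7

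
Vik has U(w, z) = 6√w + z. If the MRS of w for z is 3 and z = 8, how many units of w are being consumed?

w = 1

MU_w = 6/(2√w), MU_z = 1.
MRS = 6/(2√w) ÷ 1.
MRS depends only on w: 3/√w = 3 ⇒ √w = 3/3 = 1 ⇒ w = 1.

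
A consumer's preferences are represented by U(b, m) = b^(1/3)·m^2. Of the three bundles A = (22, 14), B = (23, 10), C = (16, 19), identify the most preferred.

Evaluate utility at each bundle:
U(A) = 549.200.
U(B) = 284.387.
U(C) = 909.663.
Highest utility is C, so C ≻ A ≻ B.

Bundle C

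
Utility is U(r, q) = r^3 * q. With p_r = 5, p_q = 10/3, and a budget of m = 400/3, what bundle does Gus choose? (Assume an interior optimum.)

r* = 20, q* = 10

MU_r = 3·r^2·q and MU_q = r^3.
MRS = MU_r/MU_q = (3/1)·q/r.
Tangency: set MRS = p_r/p_q = 5/(10/3) = 1.5.
So (3/1)·q/r = 1.5, i.e. q = 0.5·r.
Substitute into the budget 5·r + (10/3)·q = 400/3: (20/3)·r = 400/3, so r* = 20.
Then q* = 0.5·20 = 10.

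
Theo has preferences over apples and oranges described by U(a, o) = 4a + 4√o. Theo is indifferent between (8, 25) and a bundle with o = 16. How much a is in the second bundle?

a = 9

U(8, 25) = 52.
Set U(a, 16) = 52 and solve.
With o = 16: √16 = 4, so 4a = 52 − 4·4 = 36 and a = 9.
Check: U(9, 16) = 52.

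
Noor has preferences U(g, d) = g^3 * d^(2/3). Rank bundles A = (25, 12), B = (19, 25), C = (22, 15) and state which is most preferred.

Bundle A

Evaluate utility at each bundle:
U(A) = 81898.169.
U(B) = 58643.625.
U(C) = 64763.287.
Highest utility is A, so A ≻ C ≻ B.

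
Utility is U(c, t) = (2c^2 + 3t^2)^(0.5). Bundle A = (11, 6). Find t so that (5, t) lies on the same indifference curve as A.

U depends on (c, t) only through S = 2c^2 + 3t^2, so equal utility means equal S. At (11, 6): S = 350.
With c = 5: 2·5^2 = 50, so 3t^2 = 350 − 50 = 300, i.e. t^2 = 100.
Hence t = √100 = 10.
Check: U(5, 10) = 18.7083.

t = 10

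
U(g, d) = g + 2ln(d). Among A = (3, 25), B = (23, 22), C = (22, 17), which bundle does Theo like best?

Evaluate utility at each bundle:
U(A) = 9.438.
U(B) = 29.182.
U(C) = 27.666.
Highest utility is B, so B ≻ C ≻ A.

Bundle B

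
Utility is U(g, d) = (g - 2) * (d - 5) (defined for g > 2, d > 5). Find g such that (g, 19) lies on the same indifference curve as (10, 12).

g = 6

U(10, 12) = 56.
Set U(g, 19) = 56 and solve.
With d = 19: (19 − 5) = 14, so (g − 2) = 56/14 = 4.
So g = 2 + 4 = 6.
Check: U(6, 19) = 56.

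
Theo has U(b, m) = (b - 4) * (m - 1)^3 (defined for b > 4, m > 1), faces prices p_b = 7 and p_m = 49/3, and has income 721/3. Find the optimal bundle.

b* = 11, m* = 10

MU_b = (m−1)^3, MU_m = 3·(b−4)·(m−1)^2.
MRS = (1/3)·(m−1)/(b−4).
Tangency: set MRS = p_b/p_m = 7/(49/3) = 3/7.
So (1/3)·(m − 1)/(b − 4) = 3/7, i.e. (m − 1) = (9/7)·(b − 4).
Rewrite the budget in excess-of-subsistence terms: 7·(b − 4) + (49/3)·(m − 1) = 721/3 − 7·4 − (49/3)·1 = 196.
Substituting, 28·(b − 4) = 196, so b − 4 = 7 and b* = 11.
Then m − 1 = (9/7)·7 = 9, so m* = 10.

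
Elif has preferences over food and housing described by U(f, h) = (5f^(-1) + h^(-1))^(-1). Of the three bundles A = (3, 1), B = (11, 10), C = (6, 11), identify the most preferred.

Bundle B

Evaluate utility at each bundle:
U(A) = 0.375.
U(B) = 1.803.
U(C) = 1.082.
Highest utility is B, so B ≻ C ≻ A.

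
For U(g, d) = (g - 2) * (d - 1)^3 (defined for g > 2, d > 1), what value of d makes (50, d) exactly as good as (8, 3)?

U(8, 3) = 48.
Set U(50, d) = 48 and solve.
With g = 50: (50 − 2) = 48, so (d − 1)^3 = 48/48 = 1.
Taking the cube root (with d > 1): d − 1 = 1, so d = 2.
Check: U(50, 2) = 48.

d = 2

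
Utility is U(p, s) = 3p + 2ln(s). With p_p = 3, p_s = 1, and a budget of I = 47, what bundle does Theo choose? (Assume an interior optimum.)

p* = 15, s* = 2

MU_p = 3, MU_s = 2/s.
MRS = 3 ÷ (2/s).
Tangency: set MRS = p_p/p_s = 3/1 = 3.
MRS depends only on s: 1.5·s = 3 ⇒ s* = 3/1.5 = 2.
From the budget, 3·p = 47 − 1·2 = 45, so p* = 15.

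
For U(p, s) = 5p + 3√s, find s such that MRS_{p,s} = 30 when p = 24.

s = 81

MU_p = 5, MU_s = 3/(2√s).
MRS = 5 ÷ (3/(2√s)).
MRS depends only on s: (10/3)·√s = 30 ⇒ √s = 30/(10/3) = 9 ⇒ s = 81.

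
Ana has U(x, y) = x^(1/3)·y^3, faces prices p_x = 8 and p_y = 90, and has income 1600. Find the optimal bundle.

MU_x = 1/3·x^(-2/3)·y^3 and MU_y = 3·x^(1/3)·y^2.
MRS = MU_x/MU_y = (1/9)·y/x.
Tangency: set MRS = p_x/p_y = 8/90 = 4/45.
So (1/9)·y/x = 4/45, i.e. y = 0.8·x.
Substitute into the budget 8·x + 90·y = 1600: 80·x = 1600, so x* = 20.
Then y* = 0.8·20 = 16.

x* = 20, y* = 16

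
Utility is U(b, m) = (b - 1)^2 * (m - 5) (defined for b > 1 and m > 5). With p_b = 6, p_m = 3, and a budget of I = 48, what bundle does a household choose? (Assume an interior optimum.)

b* = 4, m* = 8

MU_b = 2·(b−1)·(m−5), MU_m = (b−1)^2.
MRS = (2/1)·(m−5)/(b−1).
Tangency: set MRS = p_b/p_m = 6/3 = 2.
So (2/1)·(m − 5)/(b − 1) = 2, i.e. (m − 5) = (b − 1).
Rewrite the budget in excess-of-subsistence terms: 6·(b − 1) + 3·(m − 5) = 48 − 6·1 − 3·5 = 27.
Substituting, 9·(b − 1) = 27, so b − 1 = 3 and b* = 4.
Then m − 5 = 3, so m* = 8.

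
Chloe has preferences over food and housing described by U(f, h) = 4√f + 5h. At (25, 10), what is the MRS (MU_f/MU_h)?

MU_f = 4/(2√f), MU_h = 5.
MRS = 4/(2√f) ÷ 5.
At (25, 10): MRS = 2/25.
The indifference curve has slope −2/25 at this bundle.

MRS = 2/25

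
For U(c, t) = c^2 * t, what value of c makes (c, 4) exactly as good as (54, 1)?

U(54, 1) = 2916.
Set U(c, 4) = 2916 and solve.
With t = 4: c^2 = 2916/4 = 729; taking the square root, c = 27.
Check: U(27, 4) = 2916.

c = 27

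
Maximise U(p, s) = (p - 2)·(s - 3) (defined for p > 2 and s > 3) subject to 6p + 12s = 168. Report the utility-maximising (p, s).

p* = 12, s* = 8

MU_p = (s−3), MU_s = (p−2).
MRS = (s−3)/(p−2).
Tangency: set MRS = p_p/p_s = 6/12 = 0.5.
So (s − 3)/(p − 2) = 0.5, i.e. (s − 3) = 0.5·(p − 2).
Rewrite the budget in excess-of-subsistence terms: 6·(p − 2) + 12·(s − 3) = 168 − 6·2 − 12·3 = 120.
Substituting, 12·(p − 2) = 120, so p − 2 = 10 and p* = 12.
Then s − 3 = 0.5·10 = 5, so s* = 8.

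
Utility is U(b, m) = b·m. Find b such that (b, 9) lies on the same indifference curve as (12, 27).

U(12, 27) = 324.
Set U(b, 9) = 324 and solve.
With m = 9: b = 324/9 = 36.
Check: U(36, 9) = 324.

b = 36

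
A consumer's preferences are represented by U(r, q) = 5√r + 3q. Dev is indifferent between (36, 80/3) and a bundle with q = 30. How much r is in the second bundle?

U(36, 80/3) = 110.
Set U(r, 30) = 110 and solve.
With q = 30: 5√r = 110 − 3·30 = 20, so √r = 4 and r = 16.
Check: U(16, 30) = 110.

r = 16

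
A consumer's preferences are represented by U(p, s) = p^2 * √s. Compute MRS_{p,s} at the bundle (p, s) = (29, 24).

MRS = 96/29

MU_p = 2·p·√s and MU_s = 0.5·p^2·s^(-0.5).
MRS = MU_p/MU_s = (4)·s/p.
At (29, 24): MRS = 96/29.
That is, one extra unit of p is worth 96/29 units of s at the margin.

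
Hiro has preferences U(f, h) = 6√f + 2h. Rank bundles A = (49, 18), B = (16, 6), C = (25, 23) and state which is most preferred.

Bundle A

Evaluate utility at each bundle:
U(A) = 78.000.
U(B) = 36.000.
U(C) = 76.000.
Highest utility is A, so A ≻ C ≻ B.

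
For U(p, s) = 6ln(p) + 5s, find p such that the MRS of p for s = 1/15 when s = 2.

p = 18

MU_p = 6/p, MU_s = 5.
MRS = 6/p ÷ 5.
MRS depends only on p: 1.2/p = 1/15 ⇒ p = 1.2/(1/15) = 18.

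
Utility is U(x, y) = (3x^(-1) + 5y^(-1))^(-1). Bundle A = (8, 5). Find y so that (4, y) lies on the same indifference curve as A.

y = 8

U depends on (x, y) only through S = 3x^(-1) + 5y^(-1), so equal utility means equal S. At (8, 5): S = 1.375.
With x = 4: 3·4^(-1) = 0.75, so 5y^(-1) = 1.375 − 0.75 = 0.625, i.e. y^(-1) = 0.125.
Hence y = 1/0.125 = 8.
Check: U(4, 8) = 0.7273.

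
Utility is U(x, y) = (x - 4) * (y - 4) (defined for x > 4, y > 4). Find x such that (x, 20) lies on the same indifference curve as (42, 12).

x = 23

U(42, 12) = 304.
Set U(x, 20) = 304 and solve.
With y = 20: (20 − 4) = 16, so (x − 4) = 304/16 = 19.
So x = 4 + 19 = 23.
Check: U(23, 20) = 304.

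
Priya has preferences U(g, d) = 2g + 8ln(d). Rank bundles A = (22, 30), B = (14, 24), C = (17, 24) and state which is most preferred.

Bundle A

Evaluate utility at each bundle:
U(A) = 71.210.
U(B) = 53.424.
U(C) = 59.424.
Highest utility is A, so A ≻ C ≻ B.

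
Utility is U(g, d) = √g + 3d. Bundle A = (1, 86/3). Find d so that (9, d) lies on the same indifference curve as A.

U(1, 86/3) = 87.
Set U(9, d) = 87 and solve.
With g = 9: √9 = 3, so 3d = 87 − 3 = 84 and d = 28.
Check: U(9, 28) = 87.

d = 28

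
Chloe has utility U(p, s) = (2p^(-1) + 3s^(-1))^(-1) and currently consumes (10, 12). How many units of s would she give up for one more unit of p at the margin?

MRS = 24/25

For CES with ρ = -1, MRS = (2/3)·(s/p)^2.
At (10, 12): MRS = 24/25.
That is, one extra unit of p is worth 24/25 units of s at the margin.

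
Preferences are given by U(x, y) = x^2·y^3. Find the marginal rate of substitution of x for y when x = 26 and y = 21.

MRS = 7/13

MU_x = 2·x·y^3 and MU_y = 3·x^2·y^2.
MRS = MU_x/MU_y = (2/3)·y/x.
At (26, 21): MRS = 7/13.
That is, one extra unit of x is worth 7/13 units of y at the margin.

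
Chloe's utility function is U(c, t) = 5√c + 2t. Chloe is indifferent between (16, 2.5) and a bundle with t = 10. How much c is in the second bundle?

c = 1

U(16, 2.5) = 25.
Set U(c, 10) = 25 and solve.
With t = 10: 5√c = 25 − 2·10 = 5, so √c = 1 and c = 1.
Check: U(1, 10) = 25.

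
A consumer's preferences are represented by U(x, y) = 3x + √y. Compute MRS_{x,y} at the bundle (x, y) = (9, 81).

MRS = 54

MU_x = 3, MU_y = 1/(2√y).
MRS = 3 ÷ (1/(2√y)).
At (9, 81): MRS = 54.
The indifference curve has slope −54 at this bundle.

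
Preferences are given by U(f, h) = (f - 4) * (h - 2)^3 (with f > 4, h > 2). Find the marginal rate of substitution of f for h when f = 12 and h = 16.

MU_f = (h−2)^3, MU_h = 3·(f−4)·(h−2)^2.
MRS = (1/3)·(h−2)/(f−4).
At (12, 16): MRS = 7/12.
The indifference curve has slope −7/12 at this bundle.

MRS = 7/12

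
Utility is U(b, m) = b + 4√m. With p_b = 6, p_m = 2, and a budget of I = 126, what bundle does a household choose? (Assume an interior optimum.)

b* = 9, m* = 36

MU_b = 1, MU_m = 4/(2√m).
MRS = 1 ÷ (4/(2√m)).
Tangency: set MRS = p_b/p_m = 6/2 = 3.
MRS depends only on m: 0.5·√m = 3 ⇒ √m = 3/0.5 = 6 ⇒ m* = 36.
From the budget, 6·b = 126 − 2·36 = 54, so b* = 9.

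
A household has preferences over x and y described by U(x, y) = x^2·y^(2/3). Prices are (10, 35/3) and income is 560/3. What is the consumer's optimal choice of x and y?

MU_x = 2·x·y^(2/3) and MU_y = 2/3·x^2·y^(-1/3).
MRS = MU_x/MU_y = (3)·y/x.
Tangency: set MRS = p_x/p_y = 10/(35/3) = 6/7.
So (3)·y/x = 6/7, i.e. y = (2/7)·x.
Substitute into the budget 10·x + (35/3)·y = 560/3: (40/3)·x = 560/3, so x* = 14.
Then y* = (2/7)·14 = 4.

x* = 14, y* = 4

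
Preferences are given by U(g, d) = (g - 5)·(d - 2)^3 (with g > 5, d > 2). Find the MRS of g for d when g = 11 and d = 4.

MRS = 1/9

MU_g = (d−2)^3, MU_d = 3·(g−5)·(d−2)^2.
MRS = (1/3)·(d−2)/(g−5).
At (11, 4): MRS = 1/9.
That is, one extra unit of g is worth 1/9 units of d at the margin.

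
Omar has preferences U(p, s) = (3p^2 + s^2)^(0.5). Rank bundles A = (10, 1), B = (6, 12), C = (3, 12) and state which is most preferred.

Evaluate utility at each bundle:
U(A) = 17.349.
U(B) = 15.875.
U(C) = 13.077.
Highest utility is A, so A ≻ B ≻ C.

Bundle A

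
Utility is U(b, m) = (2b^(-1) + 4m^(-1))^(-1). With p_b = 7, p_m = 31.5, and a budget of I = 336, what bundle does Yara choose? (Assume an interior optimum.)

For CES with ρ = -1, MRS = (2/4)·(m/b)^2.
Tangency: set MRS = p_b/p_m = 7/31.5 = 2/9.
So (m/b)^2 = 4/9; taking the square root, m/b = 2/3, i.e. m = (2/3)·b.
Substitute into the budget 7·b + 31.5·m = 336: 28·b = 336, so b* = 12 and m* = (2/3)·12 = 8.

b* = 12, m* = 8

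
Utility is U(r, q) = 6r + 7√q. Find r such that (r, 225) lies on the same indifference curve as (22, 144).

U(22, 144) = 216.
Set U(r, 225) = 216 and solve.
With q = 225: √225 = 15, so 6r = 216 − 7·15 = 111 and r = 18.5.
Check: U(18.5, 225) = 216.

r = 18.5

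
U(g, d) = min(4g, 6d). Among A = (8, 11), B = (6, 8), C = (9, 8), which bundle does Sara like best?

Evaluate utility at each bundle:
U(A) = 32.
U(B) = 24.
U(C) = 36.
Highest utility is C, so C ≻ A ≻ B.

Bundle C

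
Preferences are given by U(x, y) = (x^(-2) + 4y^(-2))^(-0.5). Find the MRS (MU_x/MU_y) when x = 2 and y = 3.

MRS = 27/32

For CES with ρ = -2, MRS = (1/4)·(y/x)^3.
At (2, 3): MRS = 27/32.
That is, one extra unit of x is worth 27/32 units of y at the margin.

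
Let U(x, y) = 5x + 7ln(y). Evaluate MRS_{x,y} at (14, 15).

MRS = 75/7

MU_x = 5, MU_y = 7/y.
MRS = 5 ÷ (7/y).
At (14, 15): MRS = 75/7.
So at (14, 15) the consumer would give up 75/7 units of y for one more unit of x.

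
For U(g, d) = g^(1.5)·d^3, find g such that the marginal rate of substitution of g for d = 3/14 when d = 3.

g = 7

MU_g = 1.5·√g·d^3 and MU_d = 3·g^(1.5)·d^2.
MRS = MU_g/MU_d = (0.5)·d/g.
Substitute d = 3: MRS = 1.5/g. Setting 1.5/g = 3/14 gives g = 1.5/(3/14) = 7.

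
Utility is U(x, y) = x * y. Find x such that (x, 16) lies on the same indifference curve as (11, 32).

U(11, 32) = 352.
Set U(x, 16) = 352 and solve.
With y = 16: x = 352/16 = 22.
Check: U(22, 16) = 352.

x = 22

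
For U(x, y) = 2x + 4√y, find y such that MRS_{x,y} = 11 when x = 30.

y = 121

MU_x = 2, MU_y = 4/(2√y).
MRS = 2 ÷ (4/(2√y)).
MRS depends only on y: √y = 11 ⇒ √y = 11 ⇒ y = 121.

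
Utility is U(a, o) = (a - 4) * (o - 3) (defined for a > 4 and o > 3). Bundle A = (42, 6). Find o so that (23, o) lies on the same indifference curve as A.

U(42, 6) = 114.
Set U(23, o) = 114 and solve.
With a = 23: (23 − 4) = 19, so (o − 3) = 114/19 = 6.
So o = 3 + 6 = 9.
Check: U(23, 9) = 114.

o = 9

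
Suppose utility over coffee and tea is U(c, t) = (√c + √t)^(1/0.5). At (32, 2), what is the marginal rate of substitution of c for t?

For CES with ρ = 0.5, MRS = √(t/c).
At (32, 2): MRS = 0.25.
So at (32, 2) the consumer would give up 0.25 units of t for one more unit of c.

MRS = 0.25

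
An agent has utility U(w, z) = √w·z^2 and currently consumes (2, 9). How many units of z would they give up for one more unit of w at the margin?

MRS = 1.125

MU_w = 0.5·w^(-0.5)·z^2 and MU_z = 2·√w·z.
MRS = MU_w/MU_z = (0.25)·z/w.
At (2, 9): MRS = 1.125.
The indifference curve has slope −1.125 at this bundle.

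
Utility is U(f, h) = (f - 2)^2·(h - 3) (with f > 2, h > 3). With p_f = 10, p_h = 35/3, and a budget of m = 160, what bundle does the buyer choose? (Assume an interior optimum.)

f* = 9, h* = 6

MU_f = 2·(f−2)·(h−3), MU_h = (f−2)^2.
MRS = (2/1)·(h−3)/(f−2).
Tangency: set MRS = p_f/p_h = 10/(35/3) = 6/7.
So (2/1)·(h − 3)/(f − 2) = 6/7, i.e. (h − 3) = (3/7)·(f − 2).
Rewrite the budget in excess-of-subsistence terms: 10·(f − 2) + (35/3)·(h − 3) = 160 − 10·2 − (35/3)·3 = 105.
Substituting, 15·(f − 2) = 105, so f − 2 = 7 and f* = 9.
Then h − 3 = (3/7)·7 = 3, so h* = 6.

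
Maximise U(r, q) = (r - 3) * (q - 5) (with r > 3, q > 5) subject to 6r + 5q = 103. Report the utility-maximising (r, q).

r* = 8, q* = 11

MU_r = (q−5), MU_q = (r−3).
MRS = (q−5)/(r−3).
Tangency: set MRS = p_r/p_q = 6/5 = 1.2.
So (q − 5)/(r − 3) = 1.2, i.e. (q − 5) = 1.2·(r − 3).
Rewrite the budget in excess-of-subsistence terms: 6·(r − 3) + 5·(q − 5) = 103 − 6·3 − 5·5 = 60.
Substituting, 12·(r − 3) = 60, so r − 3 = 5 and r* = 8.
Then q − 5 = 1.2·5 = 6, so q* = 11.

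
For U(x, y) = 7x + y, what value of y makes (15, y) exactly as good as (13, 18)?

y = 4

U(13, 18) = 109.
Set U(15, y) = 109 and solve.
7·15 + y = 109 ⇒ y = 4 ⇒ y = 4.
Check: U(15, 4) = 109.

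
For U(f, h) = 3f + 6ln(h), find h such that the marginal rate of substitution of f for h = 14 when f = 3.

h = 28

MU_f = 3, MU_h = 6/h.
MRS = 3 ÷ (6/h).
MRS depends only on h: 0.5·h = 14 ⇒ h = 14/0.5 = 28.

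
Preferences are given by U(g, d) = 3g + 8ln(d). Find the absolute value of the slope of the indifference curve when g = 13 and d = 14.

MRS = 5.25

MU_g = 3, MU_d = 8/d.
MRS = 3 ÷ (8/d).
At (13, 14): MRS = 5.25.
So at (13, 14) the consumer would give up 5.25 units of d for one more unit of g.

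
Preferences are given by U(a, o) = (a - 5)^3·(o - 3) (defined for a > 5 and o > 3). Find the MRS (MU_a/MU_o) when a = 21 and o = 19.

MU_a = 3·(a−5)^2·(o−3), MU_o = (a−5)^3.
MRS = (3/1)·(o−3)/(a−5).
At (21, 19): MRS = 3.
So at (21, 19) the consumer would give up 3 units of o for one more unit of a.

MRS = 3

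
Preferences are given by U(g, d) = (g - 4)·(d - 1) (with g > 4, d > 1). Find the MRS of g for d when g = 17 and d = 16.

MU_g = (d−1), MU_d = (g−4).
MRS = (d−1)/(g−4).
At (17, 16): MRS = 15/13.
That is, one extra unit of g is worth 15/13 units of d at the margin.

MRS = 15/13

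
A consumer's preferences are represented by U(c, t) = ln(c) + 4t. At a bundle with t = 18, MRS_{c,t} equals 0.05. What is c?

c = 5

MU_c = 1/c, MU_t = 4.
MRS = 1/c ÷ 4.
MRS depends only on c: 0.25/c = 0.05 ⇒ c = 0.25/0.05 = 5.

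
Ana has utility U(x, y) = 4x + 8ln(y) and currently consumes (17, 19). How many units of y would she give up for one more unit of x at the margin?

MU_x = 4, MU_y = 8/y.
MRS = 4 ÷ (8/y).
At (17, 19): MRS = 9.5.
The indifference curve has slope −9.5 at this bundle.

MRS = 9.5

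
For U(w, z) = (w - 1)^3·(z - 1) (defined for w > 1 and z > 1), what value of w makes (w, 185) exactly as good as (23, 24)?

U(23, 24) = 244904.
Set U(w, 185) = 244904 and solve.
With z = 185: (185 − 1) = 184, so (w − 1)^3 = 244904/184 = 1331.
Taking the cube root (with w > 1): w − 1 = 11, so w = 12.
Check: U(12, 185) = 244904.

w = 12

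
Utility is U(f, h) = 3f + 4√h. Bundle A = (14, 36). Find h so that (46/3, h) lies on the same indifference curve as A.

U(14, 36) = 66.
Set U(46/3, h) = 66 and solve.
With f = 46/3: 4√h = 66 − 3·46/3 = 20, so √h = 5 and h = 25.
Check: U(46/3, 25) = 66.

h = 25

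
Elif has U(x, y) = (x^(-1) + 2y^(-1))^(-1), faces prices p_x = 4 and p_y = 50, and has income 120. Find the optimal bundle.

For CES with ρ = -1, MRS = (1/2)·(y/x)^2.
Tangency: set MRS = p_x/p_y = 4/50 = 2/25.
So (y/x)^2 = 4/25; taking the square root, y/x = 0.4, i.e. y = 0.4·x.
Substitute into the budget 4·x + 50·y = 120: 24·x = 120, so x* = 5 and y* = 0.4·5 = 2.

x* = 5, y* = 2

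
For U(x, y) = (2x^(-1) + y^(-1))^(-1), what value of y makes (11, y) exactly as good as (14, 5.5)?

y = 7

U depends on (x, y) only through S = 2x^(-1) + y^(-1), so equal utility means equal S. At (14, 5.5): S = 25/77.
With x = 11: 2·11^(-1) = 2/11, so y^(-1) = 25/77 − 2/11 = 1/7.
Hence y = 1/(1/7) = 7.
Check: U(11, 7) = 3.08.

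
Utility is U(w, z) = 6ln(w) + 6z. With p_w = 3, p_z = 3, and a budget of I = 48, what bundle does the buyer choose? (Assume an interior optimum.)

MU_w = 6/w, MU_z = 6.
MRS = 6/w ÷ 6.
Tangency: set MRS = p_w/p_z = 3/3 = 1.
MRS depends only on w: 1/w = 1 ⇒ w* = 1/1 = 1.
From the budget, 3·z = 48 − 3·1 = 45, so z* = 15.

w* = 1, z* = 15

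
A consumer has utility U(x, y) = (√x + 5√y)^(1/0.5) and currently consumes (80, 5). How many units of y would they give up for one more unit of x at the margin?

MRS = 0.05

For CES with ρ = 0.5, MRS = (1/5)·√(y/x).
At (80, 5): MRS = 0.05.
The indifference curve has slope −0.05 at this bundle.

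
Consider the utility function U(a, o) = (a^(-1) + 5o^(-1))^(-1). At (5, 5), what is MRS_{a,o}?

For CES with ρ = -1, MRS = (1/5)·(o/a)^2.
At (5, 5): MRS = 0.2.
That is, one extra unit of a is worth 0.2 units of o at the margin.

MRS = 0.2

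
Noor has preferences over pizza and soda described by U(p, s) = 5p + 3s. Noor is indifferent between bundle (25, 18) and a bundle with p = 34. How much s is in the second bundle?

s = 3

U(25, 18) = 179.
Set U(34, s) = 179 and solve.
5·34 + 3s = 179 ⇒ 3s = 9 ⇒ s = 3.
Check: U(34, 3) = 179.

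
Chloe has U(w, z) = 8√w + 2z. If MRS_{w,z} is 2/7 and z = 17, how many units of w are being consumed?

MU_w = 8/(2√w), MU_z = 2.
MRS = 8/(2√w) ÷ 2.
MRS depends only on w: 2/√w = 2/7 ⇒ √w = 2/(2/7) = 7 ⇒ w = 49.

w = 49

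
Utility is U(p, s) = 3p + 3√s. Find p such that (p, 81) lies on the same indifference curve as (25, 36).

p = 22

U(25, 36) = 93.
Set U(p, 81) = 93 and solve.
With s = 81: √81 = 9, so 3p = 93 − 3·9 = 66 and p = 22.
Check: U(22, 81) = 93.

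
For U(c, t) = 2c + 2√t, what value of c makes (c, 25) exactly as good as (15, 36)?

U(15, 36) = 42.
Set U(c, 25) = 42 and solve.
With t = 25: √25 = 5, so 2c = 42 − 2·5 = 32 and c = 16.
Check: U(16, 25) = 42.

c = 16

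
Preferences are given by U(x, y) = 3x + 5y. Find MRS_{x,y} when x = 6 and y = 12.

MRS = 0.6

MU_x = 3, MU_y = 5, so MRS = 3/5 = 0.6 at every bundle.
At (6, 12): MRS = 0.6.
That is, one extra unit of x is worth 0.6 units of y at the margin.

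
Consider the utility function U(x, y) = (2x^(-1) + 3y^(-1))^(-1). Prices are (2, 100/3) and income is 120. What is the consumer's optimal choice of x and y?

For CES with ρ = -1, MRS = (2/3)·(y/x)^2.
Tangency: set MRS = p_x/p_y = 2/(100/3) = 3/50.
So (y/x)^2 = 9/100; taking the square root, y/x = 0.3, i.e. y = 0.3·x.
Substitute into the budget 2·x + (100/3)·y = 120: 12·x = 120, so x* = 10 and y* = 0.3·10 = 3.

x* = 10, y* = 3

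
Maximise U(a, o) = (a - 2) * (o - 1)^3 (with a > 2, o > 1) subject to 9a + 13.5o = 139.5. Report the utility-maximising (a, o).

MU_a = (o−1)^3, MU_o = 3·(a−2)·(o−1)^2.
MRS = (1/3)·(o−1)/(a−2).
Tangency: set MRS = p_a/p_o = 9/13.5 = 2/3.
So (1/3)·(o − 1)/(a − 2) = 2/3, i.e. (o − 1) = 2·(a − 2).
Rewrite the budget in excess-of-subsistence terms: 9·(a − 2) + 13.5·(o − 1) = 139.5 − 9·2 − 13.5·1 = 108.
Substituting, 36·(a − 2) = 108, so a − 2 = 3 and a* = 5.
Then o − 1 = 2·3 = 6, so o* = 7.

a* = 5, o* = 7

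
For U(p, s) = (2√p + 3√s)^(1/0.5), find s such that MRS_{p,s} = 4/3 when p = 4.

s = 16

For CES with ρ = 0.5, MRS = (2/3)·√(s/p).
Setting (2/3)·√(s/4) = 4/3 gives √(s/4) = 2, so s/4 = 4 and s = 16.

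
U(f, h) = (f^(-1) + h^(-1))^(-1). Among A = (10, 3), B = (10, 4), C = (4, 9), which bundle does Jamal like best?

Bundle B

Evaluate utility at each bundle:
U(A) = 2.308.
U(B) = 2.857.
U(C) = 2.769.
Highest utility is B, so B ≻ C ≻ A.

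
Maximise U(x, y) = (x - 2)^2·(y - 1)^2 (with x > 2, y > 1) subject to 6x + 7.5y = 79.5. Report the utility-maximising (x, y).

MU_x = 2·(x−2)·(y−1)^2, MU_y = 2·(x−2)^2·(y−1).
MRS = (y−1)/(x−2).
Tangency: set MRS = p_x/p_y = 6/7.5 = 0.8.
So (y − 1)/(x − 2) = 0.8, i.e. (y − 1) = 0.8·(x − 2).
Rewrite the budget in excess-of-subsistence terms: 6·(x − 2) + 7.5·(y − 1) = 79.5 − 6·2 − 7.5·1 = 60.
Substituting, 12·(x − 2) = 60, so x − 2 = 5 and x* = 7.
Then y − 1 = 0.8·5 = 4, so y* = 5.

x* = 7, y* = 5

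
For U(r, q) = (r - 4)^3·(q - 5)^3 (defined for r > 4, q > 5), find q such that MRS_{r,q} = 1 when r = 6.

q = 7

MU_r = 3·(r−4)^2·(q−5)^3, MU_q = 3·(r−4)^3·(q−5)^2.
MRS = (q−5)/(r−4).
Substitute r = 6: MRS = (q − 5)/2. Setting this equal to 1 gives q − 5 = 1·2 = 2, so q = 7.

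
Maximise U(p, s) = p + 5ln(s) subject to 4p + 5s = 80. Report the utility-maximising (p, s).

p* = 15, s* = 4

MU_p = 1, MU_s = 5/s.
MRS = 1 ÷ (5/s).
Tangency: set MRS = p_p/p_s = 4/5 = 0.8.
MRS depends only on s: 0.2·s = 0.8 ⇒ s* = 0.8/0.2 = 4.
From the budget, 4·p = 80 − 5·4 = 60, so p* = 15.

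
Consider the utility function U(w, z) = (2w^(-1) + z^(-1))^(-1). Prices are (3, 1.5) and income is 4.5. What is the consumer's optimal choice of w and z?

For CES with ρ = -1, MRS = (2/1)·(z/w)^2.
Tangency: set MRS = p_w/p_z = 3/1.5 = 2.
So (z/w)^2 = 1; taking the square root, z/w = 1, i.e. z = w.
Substitute into the budget 3·w + 1.5·z = 4.5: 4.5·w = 4.5, so w* = 1 and z* = 1.

w* = 1, z* = 1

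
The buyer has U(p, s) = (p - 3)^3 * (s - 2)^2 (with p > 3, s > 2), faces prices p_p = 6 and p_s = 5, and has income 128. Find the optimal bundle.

p* = 13, s* = 10

MU_p = 3·(p−3)^2·(s−2)^2, MU_s = 2·(p−3)^3·(s−2).
MRS = (3/2)·(s−2)/(p−3).
Tangency: set MRS = p_p/p_s = 6/5 = 1.2.
So (3/2)·(s − 2)/(p − 3) = 1.2, i.e. (s − 2) = 0.8·(p − 3).
Rewrite the budget in excess-of-subsistence terms: 6·(p − 3) + 5·(s − 2) = 128 − 6·3 − 5·2 = 100.
Substituting, 10·(p − 3) = 100, so p − 3 = 10 and p* = 13.
Then s − 2 = 0.8·10 = 8, so s* = 10.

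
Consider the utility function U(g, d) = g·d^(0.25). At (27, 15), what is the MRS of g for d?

MU_g = d^(0.25) and MU_d = 0.25·g·d^(-0.75).
MRS = MU_g/MU_d = (4)·d/g.
At (27, 15): MRS = 20/9.
That is, one extra unit of g is worth 20/9 units of d at the margin.

MRS = 20/9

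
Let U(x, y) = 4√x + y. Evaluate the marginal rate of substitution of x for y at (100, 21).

MRS = 0.2

MU_x = 4/(2√x), MU_y = 1.
MRS = 4/(2√x) ÷ 1.
At (100, 21): MRS = 0.2.
The indifference curve has slope −0.2 at this bundle.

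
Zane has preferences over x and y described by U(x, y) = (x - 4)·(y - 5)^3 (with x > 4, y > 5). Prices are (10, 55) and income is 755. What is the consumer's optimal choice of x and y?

x* = 15, y* = 11

MU_x = (y−5)^3, MU_y = 3·(x−4)·(y−5)^2.
MRS = (1/3)·(y−5)/(x−4).
Tangency: set MRS = p_x/p_y = 10/55 = 2/11.
So (1/3)·(y − 5)/(x − 4) = 2/11, i.e. (y − 5) = (6/11)·(x − 4).
Rewrite the budget in excess-of-subsistence terms: 10·(x − 4) + 55·(y − 5) = 755 − 10·4 − 55·5 = 440.
Substituting, 40·(x − 4) = 440, so x − 4 = 11 and x* = 15.
Then y − 5 = (6/11)·11 = 6, so y* = 11.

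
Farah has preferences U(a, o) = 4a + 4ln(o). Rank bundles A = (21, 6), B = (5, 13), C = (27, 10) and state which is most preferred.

Evaluate utility at each bundle:
U(A) = 91.167.
U(B) = 30.260.
U(C) = 117.210.
Highest utility is C, so C ≻ A ≻ B.

Bundle C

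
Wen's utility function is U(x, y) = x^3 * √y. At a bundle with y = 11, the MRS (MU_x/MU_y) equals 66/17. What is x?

MU_x = 3·x^2·√y and MU_y = 0.5·x^3·y^(-0.5).
MRS = MU_x/MU_y = (6)·y/x.
Substitute y = 11: MRS = 66/x. Setting 66/x = 66/17 gives x = 66/(66/17) = 17.

x = 17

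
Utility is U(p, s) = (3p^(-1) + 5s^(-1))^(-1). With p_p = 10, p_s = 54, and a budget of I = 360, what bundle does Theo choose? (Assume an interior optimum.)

p* = 9, s* = 5

For CES with ρ = -1, MRS = (3/5)·(s/p)^2.
Tangency: set MRS = p_p/p_s = 10/54 = 5/27.
So (s/p)^2 = 25/81; taking the square root, s/p = 5/9, i.e. s = (5/9)·p.
Substitute into the budget 10·p + 54·s = 360: 40·p = 360, so p* = 9 and s* = (5/9)·9 = 5.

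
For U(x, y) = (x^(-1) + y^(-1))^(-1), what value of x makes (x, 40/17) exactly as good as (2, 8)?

x = 5

U depends on (x, y) only through S = x^(-1) + y^(-1), so equal utility means equal S. At (2, 8): S = 0.625.
With y = 40/17: (40/17)^(-1) = 17/40, so x^(-1) = 0.625 − 17/40 = 0.2.
Hence x = 1/0.2 = 5.
Check: U(5, 40/17) = 1.6.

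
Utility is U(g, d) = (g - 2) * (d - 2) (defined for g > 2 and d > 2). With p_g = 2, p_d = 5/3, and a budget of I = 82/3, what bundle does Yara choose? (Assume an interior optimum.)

g* = 7, d* = 8

MU_g = (d−2), MU_d = (g−2).
MRS = (d−2)/(g−2).
Tangency: set MRS = p_g/p_d = 2/(5/3) = 1.2.
So (d − 2)/(g − 2) = 1.2, i.e. (d − 2) = 1.2·(g − 2).
Rewrite the budget in excess-of-subsistence terms: 2·(g − 2) + (5/3)·(d − 2) = 82/3 − 2·2 − (5/3)·2 = 20.
Substituting, 4·(g − 2) = 20, so g − 2 = 5 and g* = 7.
Then d − 2 = 1.2·5 = 6, so d* = 8.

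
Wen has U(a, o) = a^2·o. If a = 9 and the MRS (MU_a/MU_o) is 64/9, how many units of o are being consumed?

o = 32

MU_a = 2·a·o and MU_o = a^2.
MRS = MU_a/MU_o = (2/1)·o/a.
Substitute a = 9: MRS = o/4.5. Setting o/4.5 = 64/9 gives o = (64/9)·4.5 = 32.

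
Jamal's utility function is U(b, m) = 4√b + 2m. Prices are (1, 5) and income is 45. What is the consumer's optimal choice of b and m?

MU_b = 4/(2√b), MU_m = 2.
MRS = 4/(2√b) ÷ 2.
Tangency: set MRS = p_b/p_m = 1/5 = 0.2.
MRS depends only on b: 1/√b = 0.2 ⇒ √b = 1/0.2 = 5 ⇒ b* = 25.
From the budget, 5·m = 45 − 1·25 = 20, so m* = 4.

b* = 25, m* = 4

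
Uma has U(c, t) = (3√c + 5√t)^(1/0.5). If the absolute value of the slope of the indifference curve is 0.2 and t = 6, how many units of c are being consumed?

c = 54

For CES with ρ = 0.5, MRS = (3/5)·√(t/c).
Setting (3/5)·√(6/c) = 0.2 gives √(6/c) = 1/3, so 6/c = 1/9 and c = 54.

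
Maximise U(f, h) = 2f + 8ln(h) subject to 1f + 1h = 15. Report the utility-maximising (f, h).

f* = 11, h* = 4

MU_f = 2, MU_h = 8/h.
MRS = 2 ÷ (8/h).
Tangency: set MRS = p_f/p_h = 1/1 = 1.
MRS depends only on h: 0.25·h = 1 ⇒ h* = 1/0.25 = 4.
From the budget, 1·f = 15 − 1·4 = 11, so f* = 11.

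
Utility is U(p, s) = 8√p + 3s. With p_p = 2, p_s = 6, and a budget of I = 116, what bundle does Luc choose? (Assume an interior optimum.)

p* = 16, s* = 14

MU_p = 8/(2√p), MU_s = 3.
MRS = 8/(2√p) ÷ 3.
Tangency: set MRS = p_p/p_s = 2/6 = 1/3.
MRS depends only on p: (4/3)/√p = 1/3 ⇒ √p = (4/3)/(1/3) = 4 ⇒ p* = 16.
From the budget, 6·s = 116 − 2·16 = 84, so s* = 14.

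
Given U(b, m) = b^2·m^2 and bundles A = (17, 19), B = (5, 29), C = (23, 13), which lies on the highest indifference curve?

Bundle A

Evaluate utility at each bundle:
U(A) = 104329.
U(B) = 21025.
U(C) = 89401.
Highest utility is A, so A ≻ C ≻ B.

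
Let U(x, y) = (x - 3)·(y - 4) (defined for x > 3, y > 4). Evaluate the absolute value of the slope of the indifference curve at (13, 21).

MU_x = (y−4), MU_y = (x−3).
MRS = (y−4)/(x−3).
At (13, 21): MRS = 1.7.
That is, one extra unit of x is worth 1.7 units of y at the margin.

MRS = 1.7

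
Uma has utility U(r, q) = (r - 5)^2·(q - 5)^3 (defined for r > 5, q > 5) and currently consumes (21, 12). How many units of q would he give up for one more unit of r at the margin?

MRS = 7/24

MU_r = 2·(r−5)·(q−5)^3, MU_q = 3·(r−5)^2·(q−5)^2.
MRS = (2/3)·(q−5)/(r−5).
At (21, 12): MRS = 7/24.
That is, one extra unit of r is worth 7/24 units of q at the margin.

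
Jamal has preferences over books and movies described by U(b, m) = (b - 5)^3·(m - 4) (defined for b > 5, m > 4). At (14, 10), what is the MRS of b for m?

MRS = 2

MU_b = 3·(b−5)^2·(m−4), MU_m = (b−5)^3.
MRS = (3/1)·(m−4)/(b−5).
At (14, 10): MRS = 2.
So at (14, 10) the consumer would give up 2 units of m for one more unit of b.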